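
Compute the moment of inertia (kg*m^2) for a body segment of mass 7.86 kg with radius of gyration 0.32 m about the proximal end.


I = m * k^2
I = 7.86 * 0.32^2
k^2 = 0.1024
I = 0.8049


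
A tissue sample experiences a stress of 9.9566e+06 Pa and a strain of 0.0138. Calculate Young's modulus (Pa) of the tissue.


E = stress / strain
E = 9.9566e+06 / 0.0138
E = 7.2149e+08


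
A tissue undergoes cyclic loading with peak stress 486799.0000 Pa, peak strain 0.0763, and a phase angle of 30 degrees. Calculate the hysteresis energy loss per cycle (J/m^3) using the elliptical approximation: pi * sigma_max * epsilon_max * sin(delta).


E_loss = pi * sigma_max * epsilon_max * sin(delta)
delta = 30 deg = 0.5236 rad
sin(delta) = 0.5000
E_loss = pi * 486799.0000 * 0.0763 * 0.5000
E_loss = 58343.7168


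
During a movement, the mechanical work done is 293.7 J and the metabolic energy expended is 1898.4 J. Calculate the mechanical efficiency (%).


eta = (W_mech / E_meta) * 100
eta = (293.7 / 1898.4) * 100
ratio = 0.1547
eta = 15.4709


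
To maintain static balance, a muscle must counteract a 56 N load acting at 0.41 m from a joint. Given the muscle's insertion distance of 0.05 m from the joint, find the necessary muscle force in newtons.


F_muscle = W * d_load / d_muscle
F_muscle = 56 * 0.41 / 0.05
Numerator = 22.9600
F_muscle = 459.2000


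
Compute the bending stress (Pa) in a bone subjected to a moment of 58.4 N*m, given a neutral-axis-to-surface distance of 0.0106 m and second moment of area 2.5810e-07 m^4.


sigma = M * c / I
sigma = 58.4 * 0.0106 / 2.5810e-07
M * c = 0.6190
sigma = 2.3985e+06


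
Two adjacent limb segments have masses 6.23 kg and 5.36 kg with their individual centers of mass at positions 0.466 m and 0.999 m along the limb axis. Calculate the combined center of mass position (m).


COM = (m1*x1 + m2*x2) / (m1 + m2)
COM = (6.23*0.466 + 5.36*0.999) / (6.23 + 5.36)
Numerator = 8.2578
Denominator = 11.5900
COM = 0.7125


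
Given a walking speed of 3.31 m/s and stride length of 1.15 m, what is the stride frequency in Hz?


f = v / stride_length
f = 3.31 / 1.15
f = 2.8783


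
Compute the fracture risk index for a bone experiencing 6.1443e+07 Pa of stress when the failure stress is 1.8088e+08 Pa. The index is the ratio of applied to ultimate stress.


FRI = applied / ultimate
FRI = 6.1443e+07 / 1.8088e+08
FRI = 0.3397


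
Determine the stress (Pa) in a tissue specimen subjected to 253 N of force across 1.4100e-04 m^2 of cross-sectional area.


stress = F / A
stress = 253 / 1.4100e-04
stress = 1.7943e+06


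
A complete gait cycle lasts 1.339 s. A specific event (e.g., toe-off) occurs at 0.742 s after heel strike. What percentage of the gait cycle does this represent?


pct = (event_time / cycle_time) * 100
pct = (0.742 / 1.339) * 100
ratio = 0.5541
pct = 55.4145


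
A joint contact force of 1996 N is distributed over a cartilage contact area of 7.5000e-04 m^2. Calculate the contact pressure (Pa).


P = F / A
P = 1996 / 7.5000e-04
P = 2.6613e+06


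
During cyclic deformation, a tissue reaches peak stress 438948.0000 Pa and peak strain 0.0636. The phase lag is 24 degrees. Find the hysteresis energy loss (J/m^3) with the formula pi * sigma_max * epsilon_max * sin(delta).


E_loss = pi * sigma_max * epsilon_max * sin(delta)
delta = 24 deg = 0.4189 rad
sin(delta) = 0.4067
E_loss = pi * 438948.0000 * 0.0636 * 0.4067
E_loss = 35672.4849


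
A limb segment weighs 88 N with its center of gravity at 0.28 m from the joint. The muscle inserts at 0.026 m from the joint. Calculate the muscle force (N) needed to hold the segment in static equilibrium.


F_muscle = W * d_load / d_muscle
F_muscle = 88 * 0.28 / 0.026
Numerator = 24.6400
F_muscle = 947.6923


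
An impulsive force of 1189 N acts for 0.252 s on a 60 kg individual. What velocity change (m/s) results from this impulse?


J = F * dt = 1189 * 0.252 = 299.6280 N*s
delta_v = J / m
delta_v = 299.6280 / 60
delta_v = 4.9938


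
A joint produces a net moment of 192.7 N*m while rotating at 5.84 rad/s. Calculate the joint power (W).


P = M * omega
P = 192.7 * 5.84
P = 1125.3680


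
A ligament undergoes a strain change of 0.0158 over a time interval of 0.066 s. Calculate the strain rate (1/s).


strain_rate = delta_strain / delta_t
strain_rate = 0.0158 / 0.066
strain_rate = 0.2394


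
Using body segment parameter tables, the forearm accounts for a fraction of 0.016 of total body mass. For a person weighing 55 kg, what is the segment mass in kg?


m_segment = body_mass * fraction
m_segment = 55 * 0.016
m_segment = 0.8800


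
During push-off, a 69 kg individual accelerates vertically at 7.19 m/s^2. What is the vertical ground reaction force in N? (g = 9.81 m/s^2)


GRF = m * (g + a)
GRF = 69 * (9.81 + 7.19)
GRF = 69 * 17.0000
GRF = 1173.0000


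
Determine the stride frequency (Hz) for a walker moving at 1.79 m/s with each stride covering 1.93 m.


f = v / stride_length
f = 1.79 / 1.93
f = 0.9275


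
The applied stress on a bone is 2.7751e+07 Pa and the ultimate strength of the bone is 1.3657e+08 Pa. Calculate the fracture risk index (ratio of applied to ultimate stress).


FRI = applied / ultimate
FRI = 2.7751e+07 / 1.3657e+08
FRI = 0.2032


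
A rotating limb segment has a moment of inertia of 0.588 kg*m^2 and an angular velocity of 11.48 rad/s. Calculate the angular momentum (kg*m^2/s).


L = I * omega
L = 0.588 * 11.48
L = 6.7502


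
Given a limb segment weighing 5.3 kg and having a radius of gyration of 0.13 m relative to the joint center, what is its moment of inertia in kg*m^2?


I = m * k^2
I = 5.3 * 0.13^2
k^2 = 0.0169
I = 0.0896


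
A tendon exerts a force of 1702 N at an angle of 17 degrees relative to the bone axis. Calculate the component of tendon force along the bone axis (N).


F_eff = F_tendon * cos(theta)
theta = 17 deg = 0.2967 rad
cos(theta) = 0.9563
F_eff = 1702 * 0.9563
F_eff = 1627.6307


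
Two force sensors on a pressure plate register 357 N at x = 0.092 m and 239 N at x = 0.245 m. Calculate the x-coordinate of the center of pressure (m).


COP_x = (F1*x1 + F2*x2) / (F1 + F2)
COP_x = (357*0.092 + 239*0.245) / (357 + 239)
Numerator = 91.3990
Denominator = 596
COP_x = 0.1534


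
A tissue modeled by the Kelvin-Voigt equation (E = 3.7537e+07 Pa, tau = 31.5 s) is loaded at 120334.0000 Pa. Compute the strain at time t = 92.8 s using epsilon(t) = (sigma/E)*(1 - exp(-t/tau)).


epsilon(t) = (sigma/E) * (1 - exp(-t/tau))
sigma/E = 120334.0000 / 3.7537e+07 = 0.0032
exp(-t/tau) = exp(-92.8 / 31.5) = 0.0525
epsilon = 0.0032 * (1 - 0.0525)
epsilon = 0.0030


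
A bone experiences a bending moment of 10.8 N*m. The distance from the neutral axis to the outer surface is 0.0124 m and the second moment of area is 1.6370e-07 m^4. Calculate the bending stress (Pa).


sigma = M * c / I
sigma = 10.8 * 0.0124 / 1.6370e-07
M * c = 0.1339
sigma = 818081.8571


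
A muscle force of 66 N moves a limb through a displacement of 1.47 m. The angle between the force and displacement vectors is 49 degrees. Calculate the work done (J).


W = F * d * cos(theta)
theta = 49 deg = 0.8552 rad
cos(theta) = 0.6561
W = 66 * 1.47 * 0.6561
W = 63.6508


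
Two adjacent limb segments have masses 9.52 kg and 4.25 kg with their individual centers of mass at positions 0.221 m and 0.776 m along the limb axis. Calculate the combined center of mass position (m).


COM = (m1*x1 + m2*x2) / (m1 + m2)
COM = (9.52*0.221 + 4.25*0.776) / (9.52 + 4.25)
Numerator = 5.4019
Denominator = 13.7700
COM = 0.3923


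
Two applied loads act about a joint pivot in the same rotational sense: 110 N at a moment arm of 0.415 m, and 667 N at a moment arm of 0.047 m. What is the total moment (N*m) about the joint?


M = F1 * d1 + F2 * d2
M = 110 * 0.415 + 667 * 0.047
M = 45.6500 + 31.3490
M = 76.9990


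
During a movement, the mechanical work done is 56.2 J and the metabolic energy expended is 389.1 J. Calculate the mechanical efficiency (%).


eta = (W_mech / E_meta) * 100
eta = (56.2 / 389.1) * 100
ratio = 0.1444
eta = 14.4436


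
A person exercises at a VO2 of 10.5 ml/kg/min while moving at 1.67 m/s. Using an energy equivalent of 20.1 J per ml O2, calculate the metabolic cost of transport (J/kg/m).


Power per kg = VO2 * 20.1 / 60
Power per kg = 10.5 * 20.1 / 60 = 3.5175 W/kg
Cost = power_per_kg / speed
Cost = 3.5175 / 1.67
Cost = 2.1063


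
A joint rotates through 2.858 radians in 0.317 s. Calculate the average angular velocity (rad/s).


omega = delta_theta / delta_t
omega = 2.858 / 0.317
omega = 9.0158


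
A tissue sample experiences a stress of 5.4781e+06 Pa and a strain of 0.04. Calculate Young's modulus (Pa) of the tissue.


E = stress / strain
E = 5.4781e+06 / 0.04
E = 1.3695e+08


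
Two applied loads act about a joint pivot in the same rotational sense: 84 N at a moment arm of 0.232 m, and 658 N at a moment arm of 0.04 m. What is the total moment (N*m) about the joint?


M = F1 * d1 + F2 * d2
M = 84 * 0.232 + 658 * 0.04
M = 19.4880 + 26.3200
M = 45.8080


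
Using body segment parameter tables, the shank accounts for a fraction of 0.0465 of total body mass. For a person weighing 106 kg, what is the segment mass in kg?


m_segment = body_mass * fraction
m_segment = 106 * 0.0465
m_segment = 4.9290


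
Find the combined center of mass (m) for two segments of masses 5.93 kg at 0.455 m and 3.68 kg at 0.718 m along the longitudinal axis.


COM = (m1*x1 + m2*x2) / (m1 + m2)
COM = (5.93*0.455 + 3.68*0.718) / (5.93 + 3.68)
Numerator = 5.3404
Denominator = 9.6100
COM = 0.5557


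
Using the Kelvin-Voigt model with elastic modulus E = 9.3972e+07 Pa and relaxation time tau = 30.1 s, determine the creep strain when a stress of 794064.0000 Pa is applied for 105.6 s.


epsilon(t) = (sigma/E) * (1 - exp(-t/tau))
sigma/E = 794064.0000 / 9.3972e+07 = 0.0085
exp(-t/tau) = exp(-105.6 / 30.1) = 0.0299
epsilon = 0.0085 * (1 - 0.0299)
epsilon = 0.0082


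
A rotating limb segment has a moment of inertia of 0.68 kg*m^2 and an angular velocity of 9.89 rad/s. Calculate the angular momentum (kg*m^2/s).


L = I * omega
L = 0.68 * 9.89
L = 6.7252


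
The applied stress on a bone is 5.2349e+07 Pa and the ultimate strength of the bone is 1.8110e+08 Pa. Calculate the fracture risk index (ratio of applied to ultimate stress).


FRI = applied / ultimate
FRI = 5.2349e+07 / 1.8110e+08
FRI = 0.2891


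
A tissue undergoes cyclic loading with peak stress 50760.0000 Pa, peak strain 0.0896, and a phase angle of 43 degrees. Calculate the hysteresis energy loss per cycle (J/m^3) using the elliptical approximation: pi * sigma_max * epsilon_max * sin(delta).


E_loss = pi * sigma_max * epsilon_max * sin(delta)
delta = 43 deg = 0.7505 rad
sin(delta) = 0.6820
E_loss = pi * 50760.0000 * 0.0896 * 0.6820
E_loss = 9744.5733


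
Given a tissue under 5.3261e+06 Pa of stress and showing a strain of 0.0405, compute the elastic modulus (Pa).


E = stress / strain
E = 5.3261e+06 / 0.0405
E = 1.3151e+08


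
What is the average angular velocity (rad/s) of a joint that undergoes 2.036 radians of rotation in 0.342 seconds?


omega = delta_theta / delta_t
omega = 2.036 / 0.342
omega = 5.9532


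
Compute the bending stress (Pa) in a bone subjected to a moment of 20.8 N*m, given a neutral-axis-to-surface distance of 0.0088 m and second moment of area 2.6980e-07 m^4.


sigma = M * c / I
sigma = 20.8 * 0.0088 / 2.6980e-07
M * c = 0.1830
sigma = 678428.4655


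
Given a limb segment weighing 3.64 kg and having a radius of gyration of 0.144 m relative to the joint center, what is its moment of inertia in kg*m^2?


I = m * k^2
I = 3.64 * 0.144^2
k^2 = 0.0207
I = 0.0755


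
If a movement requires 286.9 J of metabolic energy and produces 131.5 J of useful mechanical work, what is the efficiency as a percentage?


eta = (W_mech / E_meta) * 100
eta = (131.5 / 286.9) * 100
ratio = 0.4583
eta = 45.8348


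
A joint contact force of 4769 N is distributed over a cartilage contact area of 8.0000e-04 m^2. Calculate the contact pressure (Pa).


P = F / A
P = 4769 / 8.0000e-04
P = 5.9612e+06


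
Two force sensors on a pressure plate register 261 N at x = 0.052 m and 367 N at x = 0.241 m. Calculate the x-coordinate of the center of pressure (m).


COP_x = (F1*x1 + F2*x2) / (F1 + F2)
COP_x = (261*0.052 + 367*0.241) / (261 + 367)
Numerator = 102.0190
Denominator = 628
COP_x = 0.1625


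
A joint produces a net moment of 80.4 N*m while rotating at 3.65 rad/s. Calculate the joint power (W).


P = M * omega
P = 80.4 * 3.65
P = 293.4600


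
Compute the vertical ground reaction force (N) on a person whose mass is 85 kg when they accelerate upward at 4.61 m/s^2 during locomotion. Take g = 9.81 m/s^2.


GRF = m * (g + a)
GRF = 85 * (9.81 + 4.61)
GRF = 85 * 14.4200
GRF = 1225.7000


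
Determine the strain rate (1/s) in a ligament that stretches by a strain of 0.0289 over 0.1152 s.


strain_rate = delta_strain / delta_t
strain_rate = 0.0289 / 0.1152
strain_rate = 0.2509


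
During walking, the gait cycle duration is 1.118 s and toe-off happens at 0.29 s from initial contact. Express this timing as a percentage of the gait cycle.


pct = (event_time / cycle_time) * 100
pct = (0.29 / 1.118) * 100
ratio = 0.2594
pct = 25.9392


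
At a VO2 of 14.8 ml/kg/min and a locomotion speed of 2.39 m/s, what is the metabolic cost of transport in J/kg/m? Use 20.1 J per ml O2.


Power per kg = VO2 * 20.1 / 60
Power per kg = 14.8 * 20.1 / 60 = 4.9580 W/kg
Cost = power_per_kg / speed
Cost = 4.9580 / 2.39
Cost = 2.0745


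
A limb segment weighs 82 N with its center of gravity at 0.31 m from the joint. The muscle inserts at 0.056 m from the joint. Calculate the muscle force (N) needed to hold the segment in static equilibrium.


F_muscle = W * d_load / d_muscle
F_muscle = 82 * 0.31 / 0.056
Numerator = 25.4200
F_muscle = 453.9286


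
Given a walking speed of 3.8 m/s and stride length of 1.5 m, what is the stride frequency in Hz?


f = v / stride_length
f = 3.8 / 1.5
f = 2.5333


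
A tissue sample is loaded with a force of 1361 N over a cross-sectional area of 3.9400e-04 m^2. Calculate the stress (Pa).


stress = F / A
stress = 1361 / 3.9400e-04
stress = 3.4543e+06


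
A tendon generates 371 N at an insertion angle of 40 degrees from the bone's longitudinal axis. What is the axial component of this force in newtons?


F_eff = F_tendon * cos(theta)
theta = 40 deg = 0.6981 rad
cos(theta) = 0.7660
F_eff = 371 * 0.7660
F_eff = 284.2025


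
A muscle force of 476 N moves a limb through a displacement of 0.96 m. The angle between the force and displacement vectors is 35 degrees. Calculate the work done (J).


W = F * d * cos(theta)
theta = 35 deg = 0.6109 rad
cos(theta) = 0.8192
W = 476 * 0.96 * 0.8192
W = 374.3197


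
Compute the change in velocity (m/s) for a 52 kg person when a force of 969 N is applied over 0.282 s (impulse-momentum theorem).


J = F * dt = 969 * 0.282 = 273.2580 N*s
delta_v = J / m
delta_v = 273.2580 / 52
delta_v = 5.2550


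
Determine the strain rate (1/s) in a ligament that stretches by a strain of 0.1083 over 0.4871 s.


strain_rate = delta_strain / delta_t
strain_rate = 0.1083 / 0.4871
strain_rate = 0.2223


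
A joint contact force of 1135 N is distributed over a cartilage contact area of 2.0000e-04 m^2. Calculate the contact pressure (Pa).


P = F / A
P = 1135 / 2.0000e-04
P = 5.6750e+06


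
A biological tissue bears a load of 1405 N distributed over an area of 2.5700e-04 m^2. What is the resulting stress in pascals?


stress = F / A
stress = 1405 / 2.5700e-04
stress = 5.4669e+06


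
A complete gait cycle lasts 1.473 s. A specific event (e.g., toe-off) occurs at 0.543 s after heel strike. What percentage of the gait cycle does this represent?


pct = (event_time / cycle_time) * 100
pct = (0.543 / 1.473) * 100
ratio = 0.3686
pct = 36.8635


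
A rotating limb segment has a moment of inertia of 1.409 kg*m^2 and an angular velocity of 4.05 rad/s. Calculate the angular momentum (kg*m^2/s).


L = I * omega
L = 1.409 * 4.05
L = 5.7065


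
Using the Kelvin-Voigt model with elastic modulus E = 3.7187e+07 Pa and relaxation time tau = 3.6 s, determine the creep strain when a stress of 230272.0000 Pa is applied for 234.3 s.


epsilon(t) = (sigma/E) * (1 - exp(-t/tau))
sigma/E = 230272.0000 / 3.7187e+07 = 0.0062
exp(-t/tau) = exp(-234.3 / 3.6) = 5.4283e-29
epsilon = 0.0062 * (1 - 5.4283e-29)
epsilon = 0.0062


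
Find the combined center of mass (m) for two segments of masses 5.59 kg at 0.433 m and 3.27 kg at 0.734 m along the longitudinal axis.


COM = (m1*x1 + m2*x2) / (m1 + m2)
COM = (5.59*0.433 + 3.27*0.734) / (5.59 + 3.27)
Numerator = 4.8206
Denominator = 8.8600
COM = 0.5441


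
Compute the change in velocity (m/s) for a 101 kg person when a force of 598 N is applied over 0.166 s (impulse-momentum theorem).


J = F * dt = 598 * 0.166 = 99.2680 N*s
delta_v = J / m
delta_v = 99.2680 / 101
delta_v = 0.9829


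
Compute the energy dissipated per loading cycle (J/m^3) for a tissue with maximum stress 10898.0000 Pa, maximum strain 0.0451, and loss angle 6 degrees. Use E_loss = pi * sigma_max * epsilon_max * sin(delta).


E_loss = pi * sigma_max * epsilon_max * sin(delta)
delta = 6 deg = 0.1047 rad
sin(delta) = 0.1045
E_loss = pi * 10898.0000 * 0.0451 * 0.1045
E_loss = 161.4016


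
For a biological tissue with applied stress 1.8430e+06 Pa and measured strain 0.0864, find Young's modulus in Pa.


E = stress / strain
E = 1.8430e+06 / 0.0864
E = 2.1331e+07


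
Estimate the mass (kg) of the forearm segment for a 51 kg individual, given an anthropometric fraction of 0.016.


m_segment = body_mass * fraction
m_segment = 51 * 0.016
m_segment = 0.8160


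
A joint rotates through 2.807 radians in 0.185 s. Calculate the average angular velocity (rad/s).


omega = delta_theta / delta_t
omega = 2.807 / 0.185
omega = 15.1730


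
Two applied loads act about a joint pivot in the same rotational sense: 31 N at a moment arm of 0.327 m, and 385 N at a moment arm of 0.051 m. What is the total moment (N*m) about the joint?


M = F1 * d1 + F2 * d2
M = 31 * 0.327 + 385 * 0.051
M = 10.1370 + 19.6350
M = 29.7720


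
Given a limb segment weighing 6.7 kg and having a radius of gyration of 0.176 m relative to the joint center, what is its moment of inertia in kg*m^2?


I = m * k^2
I = 6.7 * 0.176^2
k^2 = 0.0310
I = 0.2075


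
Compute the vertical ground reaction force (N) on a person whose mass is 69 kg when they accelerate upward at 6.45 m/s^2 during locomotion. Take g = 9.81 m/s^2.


GRF = m * (g + a)
GRF = 69 * (9.81 + 6.45)
GRF = 69 * 16.2600
GRF = 1121.9400


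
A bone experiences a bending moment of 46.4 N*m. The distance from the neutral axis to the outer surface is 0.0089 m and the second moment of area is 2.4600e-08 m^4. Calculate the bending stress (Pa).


sigma = M * c / I
sigma = 46.4 * 0.0089 / 2.4600e-08
M * c = 0.4130
sigma = 1.6787e+07


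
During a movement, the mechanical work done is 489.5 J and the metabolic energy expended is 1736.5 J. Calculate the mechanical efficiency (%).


eta = (W_mech / E_meta) * 100
eta = (489.5 / 1736.5) * 100
ratio = 0.2819
eta = 28.1889


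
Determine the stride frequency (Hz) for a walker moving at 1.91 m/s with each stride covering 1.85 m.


f = v / stride_length
f = 1.91 / 1.85
f = 1.0324


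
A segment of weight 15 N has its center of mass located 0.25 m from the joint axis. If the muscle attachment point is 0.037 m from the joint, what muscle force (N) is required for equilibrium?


F_muscle = W * d_load / d_muscle
F_muscle = 15 * 0.25 / 0.037
Numerator = 3.7500
F_muscle = 101.3514


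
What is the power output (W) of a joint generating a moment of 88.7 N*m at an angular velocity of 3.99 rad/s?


P = M * omega
P = 88.7 * 3.99
P = 353.9130


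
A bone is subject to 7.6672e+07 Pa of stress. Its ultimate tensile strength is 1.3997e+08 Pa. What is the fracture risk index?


FRI = applied / ultimate
FRI = 7.6672e+07 / 1.3997e+08
FRI = 0.5478


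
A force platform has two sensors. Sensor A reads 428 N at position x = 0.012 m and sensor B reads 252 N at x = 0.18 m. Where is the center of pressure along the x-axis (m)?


COP_x = (F1*x1 + F2*x2) / (F1 + F2)
COP_x = (428*0.012 + 252*0.18) / (428 + 252)
Numerator = 50.4960
Denominator = 680
COP_x = 0.0743


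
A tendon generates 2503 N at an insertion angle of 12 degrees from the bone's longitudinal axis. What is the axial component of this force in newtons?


F_eff = F_tendon * cos(theta)
theta = 12 deg = 0.2094 rad
cos(theta) = 0.9781
F_eff = 2503 * 0.9781
F_eff = 2448.3034


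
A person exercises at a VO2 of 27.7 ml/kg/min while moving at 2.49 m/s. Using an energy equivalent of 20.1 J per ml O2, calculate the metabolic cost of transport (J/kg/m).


Power per kg = VO2 * 20.1 / 60
Power per kg = 27.7 * 20.1 / 60 = 9.2795 W/kg
Cost = power_per_kg / speed
Cost = 9.2795 / 2.49
Cost = 3.7267


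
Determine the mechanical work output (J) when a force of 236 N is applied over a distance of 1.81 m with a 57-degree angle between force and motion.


W = F * d * cos(theta)
theta = 57 deg = 0.9948 rad
cos(theta) = 0.5446
W = 236 * 1.81 * 0.5446
W = 232.6480


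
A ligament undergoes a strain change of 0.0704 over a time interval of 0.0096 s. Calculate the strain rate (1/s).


strain_rate = delta_strain / delta_t
strain_rate = 0.0704 / 0.0096
strain_rate = 7.3333


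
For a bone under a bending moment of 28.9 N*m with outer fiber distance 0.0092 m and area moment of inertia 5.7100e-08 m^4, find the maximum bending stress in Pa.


sigma = M * c / I
sigma = 28.9 * 0.0092 / 5.7100e-08
M * c = 0.2659
sigma = 4.6564e+06


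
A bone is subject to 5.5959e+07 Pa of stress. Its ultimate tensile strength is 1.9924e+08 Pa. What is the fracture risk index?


FRI = applied / ultimate
FRI = 5.5959e+07 / 1.9924e+08
FRI = 0.2809


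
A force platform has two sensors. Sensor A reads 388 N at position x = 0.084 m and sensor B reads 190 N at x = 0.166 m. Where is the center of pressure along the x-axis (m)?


COP_x = (F1*x1 + F2*x2) / (F1 + F2)
COP_x = (388*0.084 + 190*0.166) / (388 + 190)
Numerator = 64.1320
Denominator = 578
COP_x = 0.1110


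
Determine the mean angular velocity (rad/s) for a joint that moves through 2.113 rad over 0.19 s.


omega = delta_theta / delta_t
omega = 2.113 / 0.19
omega = 11.1211


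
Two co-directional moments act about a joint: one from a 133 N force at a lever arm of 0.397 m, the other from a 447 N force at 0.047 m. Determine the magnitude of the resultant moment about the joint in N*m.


M = F1 * d1 + F2 * d2
M = 133 * 0.397 + 447 * 0.047
M = 52.8010 + 21.0090
M = 73.8100


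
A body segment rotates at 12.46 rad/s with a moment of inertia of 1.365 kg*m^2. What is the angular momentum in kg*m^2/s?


L = I * omega
L = 1.365 * 12.46
L = 17.0079


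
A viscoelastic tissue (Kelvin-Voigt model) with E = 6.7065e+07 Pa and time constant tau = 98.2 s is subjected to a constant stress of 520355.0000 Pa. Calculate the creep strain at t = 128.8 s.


epsilon(t) = (sigma/E) * (1 - exp(-t/tau))
sigma/E = 520355.0000 / 6.7065e+07 = 0.0078
exp(-t/tau) = exp(-128.8 / 98.2) = 0.2694
epsilon = 0.0078 * (1 - 0.2694)
epsilon = 0.0057


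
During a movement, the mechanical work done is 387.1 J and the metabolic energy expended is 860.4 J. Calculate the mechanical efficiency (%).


eta = (W_mech / E_meta) * 100
eta = (387.1 / 860.4) * 100
ratio = 0.4499
eta = 44.9907


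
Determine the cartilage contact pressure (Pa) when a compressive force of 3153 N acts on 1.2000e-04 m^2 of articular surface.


P = F / A
P = 3153 / 1.2000e-04
P = 2.6275e+07


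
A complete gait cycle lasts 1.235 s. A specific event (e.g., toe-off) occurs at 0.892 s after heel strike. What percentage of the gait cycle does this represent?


pct = (event_time / cycle_time) * 100
pct = (0.892 / 1.235) * 100
ratio = 0.7223
pct = 72.2267


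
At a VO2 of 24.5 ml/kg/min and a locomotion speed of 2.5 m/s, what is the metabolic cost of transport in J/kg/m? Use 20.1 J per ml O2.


Power per kg = VO2 * 20.1 / 60
Power per kg = 24.5 * 20.1 / 60 = 8.2075 W/kg
Cost = power_per_kg / speed
Cost = 8.2075 / 2.5
Cost = 3.2830


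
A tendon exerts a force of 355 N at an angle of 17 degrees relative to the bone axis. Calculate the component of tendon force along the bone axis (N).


F_eff = F_tendon * cos(theta)
theta = 17 deg = 0.2967 rad
cos(theta) = 0.9563
F_eff = 355 * 0.9563
F_eff = 339.4882


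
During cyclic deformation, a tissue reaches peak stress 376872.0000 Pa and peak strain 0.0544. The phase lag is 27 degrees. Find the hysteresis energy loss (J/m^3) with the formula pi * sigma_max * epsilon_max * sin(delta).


E_loss = pi * sigma_max * epsilon_max * sin(delta)
delta = 27 deg = 0.4712 rad
sin(delta) = 0.4540
E_loss = pi * 376872.0000 * 0.0544 * 0.4540
E_loss = 29240.8107


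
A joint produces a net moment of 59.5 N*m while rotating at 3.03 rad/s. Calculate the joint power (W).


P = M * omega
P = 59.5 * 3.03
P = 180.2850


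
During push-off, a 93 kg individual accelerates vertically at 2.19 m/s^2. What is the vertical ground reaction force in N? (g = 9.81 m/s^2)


GRF = m * (g + a)
GRF = 93 * (9.81 + 2.19)
GRF = 93 * 12.0000
GRF = 1116.0000


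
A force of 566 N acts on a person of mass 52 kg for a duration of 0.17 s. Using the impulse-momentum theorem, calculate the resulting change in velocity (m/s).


J = F * dt = 566 * 0.17 = 96.2200 N*s
delta_v = J / m
delta_v = 96.2200 / 52
delta_v = 1.8504


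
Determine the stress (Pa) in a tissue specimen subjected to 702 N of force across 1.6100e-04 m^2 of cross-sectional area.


stress = F / A
stress = 702 / 1.6100e-04
stress = 4.3602e+06


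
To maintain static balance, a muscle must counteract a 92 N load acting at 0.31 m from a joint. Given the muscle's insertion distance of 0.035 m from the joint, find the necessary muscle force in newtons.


F_muscle = W * d_load / d_muscle
F_muscle = 92 * 0.31 / 0.035
Numerator = 28.5200
F_muscle = 814.8571


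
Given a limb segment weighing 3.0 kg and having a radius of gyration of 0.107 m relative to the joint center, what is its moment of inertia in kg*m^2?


I = m * k^2
I = 3.0 * 0.107^2
k^2 = 0.0114
I = 0.0343


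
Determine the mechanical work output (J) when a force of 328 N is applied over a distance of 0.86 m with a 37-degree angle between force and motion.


W = F * d * cos(theta)
theta = 37 deg = 0.6458 rad
cos(theta) = 0.7986
W = 328 * 0.86 * 0.7986
W = 225.2791


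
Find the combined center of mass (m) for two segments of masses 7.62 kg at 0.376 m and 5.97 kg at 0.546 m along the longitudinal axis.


COM = (m1*x1 + m2*x2) / (m1 + m2)
COM = (7.62*0.376 + 5.97*0.546) / (7.62 + 5.97)
Numerator = 6.1247
Denominator = 13.5900
COM = 0.4507


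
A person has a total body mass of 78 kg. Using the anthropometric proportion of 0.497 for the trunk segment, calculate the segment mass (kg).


m_segment = body_mass * fraction
m_segment = 78 * 0.497
m_segment = 38.7660


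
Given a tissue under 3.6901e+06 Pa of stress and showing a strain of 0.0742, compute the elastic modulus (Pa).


E = stress / strain
E = 3.6901e+06 / 0.0742
E = 4.9732e+07


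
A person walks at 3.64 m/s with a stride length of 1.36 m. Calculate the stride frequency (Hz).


f = v / stride_length
f = 3.64 / 1.36
f = 2.6765


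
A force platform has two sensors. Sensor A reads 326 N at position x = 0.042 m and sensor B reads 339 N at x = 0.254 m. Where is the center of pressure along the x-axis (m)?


COP_x = (F1*x1 + F2*x2) / (F1 + F2)
COP_x = (326*0.042 + 339*0.254) / (326 + 339)
Numerator = 99.7980
Denominator = 665
COP_x = 0.1501


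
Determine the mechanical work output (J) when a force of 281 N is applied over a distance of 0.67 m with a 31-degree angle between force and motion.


W = F * d * cos(theta)
theta = 31 deg = 0.5411 rad
cos(theta) = 0.8572
W = 281 * 0.67 * 0.8572
W = 161.3789


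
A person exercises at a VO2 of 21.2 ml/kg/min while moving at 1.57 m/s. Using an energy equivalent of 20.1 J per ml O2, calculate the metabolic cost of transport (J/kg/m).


Power per kg = VO2 * 20.1 / 60
Power per kg = 21.2 * 20.1 / 60 = 7.1020 W/kg
Cost = power_per_kg / speed
Cost = 7.1020 / 1.57
Cost = 4.5236


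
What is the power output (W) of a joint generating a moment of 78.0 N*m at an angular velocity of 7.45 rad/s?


P = M * omega
P = 78.0 * 7.45
P = 581.1000


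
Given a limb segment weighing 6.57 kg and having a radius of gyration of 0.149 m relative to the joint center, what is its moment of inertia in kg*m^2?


I = m * k^2
I = 6.57 * 0.149^2
k^2 = 0.0222
I = 0.1459


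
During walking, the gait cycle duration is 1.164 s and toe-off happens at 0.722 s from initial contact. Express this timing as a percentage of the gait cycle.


pct = (event_time / cycle_time) * 100
pct = (0.722 / 1.164) * 100
ratio = 0.6203
pct = 62.0275


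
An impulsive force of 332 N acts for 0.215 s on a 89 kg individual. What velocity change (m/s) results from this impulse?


J = F * dt = 332 * 0.215 = 71.3800 N*s
delta_v = J / m
delta_v = 71.3800 / 89
delta_v = 0.8020


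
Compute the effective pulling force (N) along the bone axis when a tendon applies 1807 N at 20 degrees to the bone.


F_eff = F_tendon * cos(theta)
theta = 20 deg = 0.3491 rad
cos(theta) = 0.9397
F_eff = 1807 * 0.9397
F_eff = 1698.0246


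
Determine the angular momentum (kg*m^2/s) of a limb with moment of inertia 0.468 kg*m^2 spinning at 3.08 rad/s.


L = I * omega
L = 0.468 * 3.08
L = 1.4414


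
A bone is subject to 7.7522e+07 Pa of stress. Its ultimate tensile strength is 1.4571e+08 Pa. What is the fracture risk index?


FRI = applied / ultimate
FRI = 7.7522e+07 / 1.4571e+08
FRI = 0.5320


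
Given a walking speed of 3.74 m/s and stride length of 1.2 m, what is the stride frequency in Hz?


f = v / stride_length
f = 3.74 / 1.2
f = 3.1167


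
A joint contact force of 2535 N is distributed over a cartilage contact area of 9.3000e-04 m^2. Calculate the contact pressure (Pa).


P = F / A
P = 2535 / 9.3000e-04
P = 2.7258e+06


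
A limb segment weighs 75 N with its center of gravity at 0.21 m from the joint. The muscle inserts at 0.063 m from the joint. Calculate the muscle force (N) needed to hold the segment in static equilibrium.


F_muscle = W * d_load / d_muscle
F_muscle = 75 * 0.21 / 0.063
Numerator = 15.7500
F_muscle = 250.0000


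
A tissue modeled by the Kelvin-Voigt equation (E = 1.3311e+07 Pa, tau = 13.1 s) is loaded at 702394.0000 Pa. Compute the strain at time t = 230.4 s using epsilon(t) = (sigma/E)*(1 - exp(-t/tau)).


epsilon(t) = (sigma/E) * (1 - exp(-t/tau))
sigma/E = 702394.0000 / 1.3311e+07 = 0.0528
exp(-t/tau) = exp(-230.4 / 13.1) = 2.3000e-08
epsilon = 0.0528 * (1 - 2.3000e-08)
epsilon = 0.0528


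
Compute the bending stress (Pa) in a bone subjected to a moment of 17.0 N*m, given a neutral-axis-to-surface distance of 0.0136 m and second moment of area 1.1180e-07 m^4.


sigma = M * c / I
sigma = 17.0 * 0.0136 / 1.1180e-07
M * c = 0.2312
sigma = 2.0680e+06


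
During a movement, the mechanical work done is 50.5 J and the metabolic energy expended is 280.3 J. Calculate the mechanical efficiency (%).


eta = (W_mech / E_meta) * 100
eta = (50.5 / 280.3) * 100
ratio = 0.1802
eta = 18.0164


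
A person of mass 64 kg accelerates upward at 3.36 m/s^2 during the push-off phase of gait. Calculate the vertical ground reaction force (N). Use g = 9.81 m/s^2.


GRF = m * (g + a)
GRF = 64 * (9.81 + 3.36)
GRF = 64 * 13.1700
GRF = 842.8800


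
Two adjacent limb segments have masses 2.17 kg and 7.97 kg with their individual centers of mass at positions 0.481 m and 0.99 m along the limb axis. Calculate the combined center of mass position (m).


COM = (m1*x1 + m2*x2) / (m1 + m2)
COM = (2.17*0.481 + 7.97*0.99) / (2.17 + 7.97)
Numerator = 8.9341
Denominator = 10.1400
COM = 0.8811


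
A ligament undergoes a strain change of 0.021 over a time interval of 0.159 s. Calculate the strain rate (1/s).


strain_rate = delta_strain / delta_t
strain_rate = 0.021 / 0.159
strain_rate = 0.1321


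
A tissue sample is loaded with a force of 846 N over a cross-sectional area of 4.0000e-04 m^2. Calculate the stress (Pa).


stress = F / A
stress = 846 / 4.0000e-04
stress = 2.1150e+06


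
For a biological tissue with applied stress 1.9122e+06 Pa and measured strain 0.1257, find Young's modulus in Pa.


E = stress / strain
E = 1.9122e+06 / 0.1257
E = 1.5212e+07


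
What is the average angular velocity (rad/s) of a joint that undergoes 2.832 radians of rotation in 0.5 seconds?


omega = delta_theta / delta_t
omega = 2.832 / 0.5
omega = 5.6640


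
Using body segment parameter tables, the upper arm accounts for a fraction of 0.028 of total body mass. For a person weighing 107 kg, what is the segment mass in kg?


m_segment = body_mass * fraction
m_segment = 107 * 0.028
m_segment = 2.9960


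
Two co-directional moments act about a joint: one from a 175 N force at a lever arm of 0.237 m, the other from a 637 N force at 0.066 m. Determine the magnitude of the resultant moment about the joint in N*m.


M = F1 * d1 + F2 * d2
M = 175 * 0.237 + 637 * 0.066
M = 41.4750 + 42.0420
M = 83.5170


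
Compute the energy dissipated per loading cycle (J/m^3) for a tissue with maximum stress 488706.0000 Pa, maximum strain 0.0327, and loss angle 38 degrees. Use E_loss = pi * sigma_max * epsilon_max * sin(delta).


E_loss = pi * sigma_max * epsilon_max * sin(delta)
delta = 38 deg = 0.6632 rad
sin(delta) = 0.6157
E_loss = pi * 488706.0000 * 0.0327 * 0.6157
E_loss = 30909.1652


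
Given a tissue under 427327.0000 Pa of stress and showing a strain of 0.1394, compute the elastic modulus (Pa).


E = stress / strain
E = 427327.0000 / 0.1394
E = 3.0655e+06


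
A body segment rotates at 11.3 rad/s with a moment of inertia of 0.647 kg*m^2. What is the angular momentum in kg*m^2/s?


L = I * omega
L = 0.647 * 11.3
L = 7.3111


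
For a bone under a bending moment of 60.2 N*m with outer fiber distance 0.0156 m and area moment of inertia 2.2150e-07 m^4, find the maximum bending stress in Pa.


sigma = M * c / I
sigma = 60.2 * 0.0156 / 2.2150e-07
M * c = 0.9391
sigma = 4.2398e+06


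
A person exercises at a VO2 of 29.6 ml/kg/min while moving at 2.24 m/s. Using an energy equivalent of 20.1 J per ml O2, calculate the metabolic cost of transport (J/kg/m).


Power per kg = VO2 * 20.1 / 60
Power per kg = 29.6 * 20.1 / 60 = 9.9160 W/kg
Cost = power_per_kg / speed
Cost = 9.9160 / 2.24
Cost = 4.4268


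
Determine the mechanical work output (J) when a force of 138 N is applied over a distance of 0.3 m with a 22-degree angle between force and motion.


W = F * d * cos(theta)
theta = 22 deg = 0.3840 rad
cos(theta) = 0.9272
W = 138 * 0.3 * 0.9272
W = 38.3854


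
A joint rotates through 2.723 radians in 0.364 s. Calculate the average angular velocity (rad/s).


omega = delta_theta / delta_t
omega = 2.723 / 0.364
omega = 7.4808


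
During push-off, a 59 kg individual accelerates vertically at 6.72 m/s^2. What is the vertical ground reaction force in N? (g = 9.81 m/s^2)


GRF = m * (g + a)
GRF = 59 * (9.81 + 6.72)
GRF = 59 * 16.5300
GRF = 975.2700


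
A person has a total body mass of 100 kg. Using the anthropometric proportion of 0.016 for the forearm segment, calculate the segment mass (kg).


m_segment = body_mass * fraction
m_segment = 100 * 0.016
m_segment = 1.6000


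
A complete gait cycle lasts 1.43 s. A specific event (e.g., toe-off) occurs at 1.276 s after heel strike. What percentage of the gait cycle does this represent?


pct = (event_time / cycle_time) * 100
pct = (1.276 / 1.43) * 100
ratio = 0.8923
pct = 89.2308


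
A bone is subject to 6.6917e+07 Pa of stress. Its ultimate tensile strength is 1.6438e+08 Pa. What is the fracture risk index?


FRI = applied / ultimate
FRI = 6.6917e+07 / 1.6438e+08
FRI = 0.4071


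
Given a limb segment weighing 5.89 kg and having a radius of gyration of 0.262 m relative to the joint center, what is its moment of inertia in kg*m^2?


I = m * k^2
I = 5.89 * 0.262^2
k^2 = 0.0686
I = 0.4043


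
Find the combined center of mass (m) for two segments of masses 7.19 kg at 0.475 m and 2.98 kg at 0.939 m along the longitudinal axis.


COM = (m1*x1 + m2*x2) / (m1 + m2)
COM = (7.19*0.475 + 2.98*0.939) / (7.19 + 2.98)
Numerator = 6.2135
Denominator = 10.1700
COM = 0.6110


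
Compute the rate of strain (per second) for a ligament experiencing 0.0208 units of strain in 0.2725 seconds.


strain_rate = delta_strain / delta_t
strain_rate = 0.0208 / 0.2725
strain_rate = 0.0763


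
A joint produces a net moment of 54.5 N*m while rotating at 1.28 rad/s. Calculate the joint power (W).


P = M * omega
P = 54.5 * 1.28
P = 69.7600


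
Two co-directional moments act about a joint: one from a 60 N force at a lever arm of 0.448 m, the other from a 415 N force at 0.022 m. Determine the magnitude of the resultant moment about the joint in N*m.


M = F1 * d1 + F2 * d2
M = 60 * 0.448 + 415 * 0.022
M = 26.8800 + 9.1300
M = 36.0100


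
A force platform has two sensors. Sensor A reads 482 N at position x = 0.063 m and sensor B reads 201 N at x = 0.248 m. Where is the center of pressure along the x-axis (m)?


COP_x = (F1*x1 + F2*x2) / (F1 + F2)
COP_x = (482*0.063 + 201*0.248) / (482 + 201)
Numerator = 80.2140
Denominator = 683
COP_x = 0.1174


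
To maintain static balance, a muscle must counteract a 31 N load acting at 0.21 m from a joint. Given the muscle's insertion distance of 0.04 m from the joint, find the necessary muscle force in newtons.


F_muscle = W * d_load / d_muscle
F_muscle = 31 * 0.21 / 0.04
Numerator = 6.5100
F_muscle = 162.7500


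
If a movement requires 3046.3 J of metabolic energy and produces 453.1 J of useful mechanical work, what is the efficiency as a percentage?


eta = (W_mech / E_meta) * 100
eta = (453.1 / 3046.3) * 100
ratio = 0.1487
eta = 14.8738


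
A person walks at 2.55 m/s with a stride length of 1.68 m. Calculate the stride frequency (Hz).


f = v / stride_length
f = 2.55 / 1.68
f = 1.5179


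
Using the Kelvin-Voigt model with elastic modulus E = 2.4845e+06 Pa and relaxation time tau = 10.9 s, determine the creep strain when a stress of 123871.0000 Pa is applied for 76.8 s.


epsilon(t) = (sigma/E) * (1 - exp(-t/tau))
sigma/E = 123871.0000 / 2.4845e+06 = 0.0499
exp(-t/tau) = exp(-76.8 / 10.9) = 8.7100e-04
epsilon = 0.0499 * (1 - 8.7100e-04)
epsilon = 0.0498


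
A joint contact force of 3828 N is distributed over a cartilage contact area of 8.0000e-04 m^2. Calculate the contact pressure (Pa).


P = F / A
P = 3828 / 8.0000e-04
P = 4.7850e+06


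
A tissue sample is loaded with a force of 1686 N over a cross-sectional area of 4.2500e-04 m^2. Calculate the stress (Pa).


stress = F / A
stress = 1686 / 4.2500e-04
stress = 3.9671e+06


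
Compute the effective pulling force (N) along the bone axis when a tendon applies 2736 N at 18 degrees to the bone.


F_eff = F_tendon * cos(theta)
theta = 18 deg = 0.3142 rad
cos(theta) = 0.9511
F_eff = 2736 * 0.9511
F_eff = 2602.0906


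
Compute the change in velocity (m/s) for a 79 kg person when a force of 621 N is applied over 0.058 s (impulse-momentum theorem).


J = F * dt = 621 * 0.058 = 36.0180 N*s
delta_v = J / m
delta_v = 36.0180 / 79
delta_v = 0.4559
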